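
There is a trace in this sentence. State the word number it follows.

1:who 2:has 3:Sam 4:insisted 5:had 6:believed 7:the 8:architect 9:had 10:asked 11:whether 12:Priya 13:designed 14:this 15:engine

4

The displaced element is "who" (word 1).
It is linked across 1 clause boundary (Ø).
It functions as the subject of "believed", so the gap sits immediately after word 4 ("insisted").
Base order: Sam has insisted that who had believed the architect had asked whether Priya designed this engine.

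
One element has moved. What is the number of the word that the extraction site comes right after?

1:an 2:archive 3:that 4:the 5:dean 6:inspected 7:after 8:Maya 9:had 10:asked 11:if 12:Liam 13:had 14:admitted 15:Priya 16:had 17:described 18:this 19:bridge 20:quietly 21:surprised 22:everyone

The displaced element is "an archive" (word 2).
It functions as the direct object of "inspected", so the gap sits immediately after word 6 ("inspected").
Base order: The dean inspected an archive after Maya had asked if Liam had admitted Priya had described this bridge quietly.

6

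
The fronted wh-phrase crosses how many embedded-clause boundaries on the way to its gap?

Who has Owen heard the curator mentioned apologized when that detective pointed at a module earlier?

"who" is extracted from the subject of "apologized".
Boundaries crossed, outermost first: [Ø], [Ø] — 2 in total.

2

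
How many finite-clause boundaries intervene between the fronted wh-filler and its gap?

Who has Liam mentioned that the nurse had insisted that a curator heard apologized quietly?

"who" is extracted from the subject of "apologized".
Boundaries crossed, outermost first: [that], [that], [Ø] — 3 in total.

3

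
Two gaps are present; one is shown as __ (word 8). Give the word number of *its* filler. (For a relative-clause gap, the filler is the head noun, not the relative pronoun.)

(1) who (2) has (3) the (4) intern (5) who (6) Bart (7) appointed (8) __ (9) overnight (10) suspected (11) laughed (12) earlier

4

The marked gap is inside the relative clause, the direct object of "appointed".
Its filler is the head noun "intern" (via "who"), at word 4.
(The other dependency links word 1 to a gap after word 10.)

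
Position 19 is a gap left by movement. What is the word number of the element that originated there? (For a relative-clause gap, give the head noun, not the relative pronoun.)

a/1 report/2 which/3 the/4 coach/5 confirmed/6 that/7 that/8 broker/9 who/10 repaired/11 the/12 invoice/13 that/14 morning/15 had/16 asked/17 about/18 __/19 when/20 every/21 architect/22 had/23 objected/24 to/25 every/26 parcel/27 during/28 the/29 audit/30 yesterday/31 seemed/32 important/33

The gap at 19 is the prepositional object of "asked", inside a relative clause.
The relative pronoun is "which" (word 3); it is bound by the head noun immediately before it.
Its filler is the head noun "report", at word 2.

2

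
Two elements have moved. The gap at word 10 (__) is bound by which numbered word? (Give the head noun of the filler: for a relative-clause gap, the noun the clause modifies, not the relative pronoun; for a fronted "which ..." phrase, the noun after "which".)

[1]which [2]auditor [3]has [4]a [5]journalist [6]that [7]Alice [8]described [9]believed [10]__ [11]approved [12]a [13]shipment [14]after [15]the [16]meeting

The marked gap is the subject of "approved".
Its filler is the fronted wh-phrase "which auditor", at word 2.
(The other dependency links word 5 to a gap after word 8.)

2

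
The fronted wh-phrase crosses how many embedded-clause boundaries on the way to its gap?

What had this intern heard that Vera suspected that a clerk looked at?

2

"what" is extracted from the PP object of "looked".
Boundaries crossed, outermost first: [that], [that] — 2 in total.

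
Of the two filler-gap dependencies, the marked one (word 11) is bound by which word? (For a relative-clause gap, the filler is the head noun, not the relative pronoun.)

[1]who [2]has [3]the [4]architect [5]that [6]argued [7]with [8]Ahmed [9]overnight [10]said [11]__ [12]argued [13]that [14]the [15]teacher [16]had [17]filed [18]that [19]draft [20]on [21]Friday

The marked gap is the subject of "argued".
Its filler is the fronted wh-phrase "who", at word 1.
(The other dependency links word 4 to a gap after word 5.)

1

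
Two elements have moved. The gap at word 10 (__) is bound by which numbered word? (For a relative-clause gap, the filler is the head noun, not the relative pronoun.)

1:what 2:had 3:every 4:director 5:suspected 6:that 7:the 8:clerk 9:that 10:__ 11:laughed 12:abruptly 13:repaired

8

The marked gap is inside the relative clause, the subject of "laughed".
Its filler is the head noun "clerk" (via "that"), at word 8.
(The other dependency links word 1 to a gap after word 13.)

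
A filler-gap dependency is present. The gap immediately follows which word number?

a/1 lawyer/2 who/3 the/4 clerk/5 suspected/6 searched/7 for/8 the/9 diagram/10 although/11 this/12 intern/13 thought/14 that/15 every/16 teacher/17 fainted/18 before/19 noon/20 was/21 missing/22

6

The displaced element is "a lawyer" (word 2).
It is linked across 1 clause boundary (Ø).
It functions as the subject of "searched", so the gap sits immediately after word 6 ("suspected").
Base order: The clerk suspected that a lawyer searched for the diagram although this intern thought that every teacher fainted before noon.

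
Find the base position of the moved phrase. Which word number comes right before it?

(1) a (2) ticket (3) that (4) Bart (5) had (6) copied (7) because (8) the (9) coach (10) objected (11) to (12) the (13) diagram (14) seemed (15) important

The displaced element is "a ticket" (word 2).
It functions as the direct object of "copied", so the gap sits immediately after word 6 ("copied").
Base order: Bart had copied a ticket because the coach objected to the diagram.

6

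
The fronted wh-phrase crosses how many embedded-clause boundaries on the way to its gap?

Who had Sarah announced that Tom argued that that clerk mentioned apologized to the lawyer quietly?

"who" is extracted from the subject of "apologized".
Boundaries crossed, outermost first: [that], [that], [Ø] — 3 in total.

3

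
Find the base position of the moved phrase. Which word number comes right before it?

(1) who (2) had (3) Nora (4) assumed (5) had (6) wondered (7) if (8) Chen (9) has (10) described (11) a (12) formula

4

The displaced element is "who" (word 1).
It is linked across 1 clause boundary (Ø).
It functions as the subject of "wondered", so the gap sits immediately after word 4 ("assumed").
Base order: Nora had assumed that who had wondered if Chen has described a formula.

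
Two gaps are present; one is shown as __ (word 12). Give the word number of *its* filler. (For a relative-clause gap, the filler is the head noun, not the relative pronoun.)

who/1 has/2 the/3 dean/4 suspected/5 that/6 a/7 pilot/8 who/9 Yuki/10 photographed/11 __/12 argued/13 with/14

8

The marked gap is inside the relative clause, the direct object of "photographed".
Its filler is the head noun "pilot" (via "who"), at word 8.
(The other dependency links word 1 to a gap after word 14.)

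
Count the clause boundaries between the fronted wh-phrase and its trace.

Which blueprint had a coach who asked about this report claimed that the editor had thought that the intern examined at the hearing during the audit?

2

"which blueprint" is extracted from the object of "examined".
Boundaries crossed, outermost first: [that], [that] — 2 in total.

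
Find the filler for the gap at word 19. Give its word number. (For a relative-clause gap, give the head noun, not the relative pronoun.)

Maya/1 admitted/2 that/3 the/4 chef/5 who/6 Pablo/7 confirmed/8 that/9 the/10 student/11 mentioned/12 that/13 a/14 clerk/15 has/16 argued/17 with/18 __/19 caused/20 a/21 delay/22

The gap at 19 is the prepositional object of "argued", inside a relative clause.
The relative pronoun is "who" (word 6); it is bound by the head noun immediately before it.
Its filler is the head noun "chef", at word 5.

5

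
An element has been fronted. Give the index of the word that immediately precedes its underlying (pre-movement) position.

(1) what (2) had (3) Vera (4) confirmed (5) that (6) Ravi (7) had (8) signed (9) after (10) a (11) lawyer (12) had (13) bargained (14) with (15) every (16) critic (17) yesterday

8

The displaced element is "what" (word 1).
It is linked across 1 clause boundary (that).
It functions as the direct object of "signed", so the gap sits immediately after word 8 ("signed").
Base order: Vera had confirmed that Ravi had signed what after a lawyer had bargained with every critic yesterday.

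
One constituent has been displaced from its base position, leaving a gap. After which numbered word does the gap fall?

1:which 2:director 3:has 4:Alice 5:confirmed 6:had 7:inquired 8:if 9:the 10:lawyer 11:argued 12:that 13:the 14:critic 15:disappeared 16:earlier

The displaced element is "which director" (word 2).
It is linked across 1 clause boundary (Ø).
It functions as the subject of "inquired", so the gap sits immediately after word 5 ("confirmed").
Base order: Alice has confirmed that which director had inquired if the lawyer argued that the critic disappeared earlier.

5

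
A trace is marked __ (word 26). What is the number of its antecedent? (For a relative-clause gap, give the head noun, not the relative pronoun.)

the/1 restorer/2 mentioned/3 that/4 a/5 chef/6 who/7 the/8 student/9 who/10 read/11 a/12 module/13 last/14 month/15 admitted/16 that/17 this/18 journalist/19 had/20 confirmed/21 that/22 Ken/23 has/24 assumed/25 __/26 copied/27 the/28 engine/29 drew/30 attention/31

The gap at 26 is the subject of "copied", inside a relative clause.
The relative pronoun is "who" (word 7); it is bound by the head noun immediately before it.
Its filler is the head noun "chef", at word 6.

6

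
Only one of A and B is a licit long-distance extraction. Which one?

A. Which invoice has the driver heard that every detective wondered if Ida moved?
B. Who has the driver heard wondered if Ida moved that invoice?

In A, the wh-phrase is extracted from inside a wh-island (introduced by "if"), which blocks movement.
In B, the extraction path crosses only that-complement boundaries, which are transparent.
So B is grammatical.

B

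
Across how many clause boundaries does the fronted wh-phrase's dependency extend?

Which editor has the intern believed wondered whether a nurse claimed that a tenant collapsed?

1

"which editor" is extracted from the subject of "wondered".
Boundaries crossed, outermost first: [Ø] — 1 in total.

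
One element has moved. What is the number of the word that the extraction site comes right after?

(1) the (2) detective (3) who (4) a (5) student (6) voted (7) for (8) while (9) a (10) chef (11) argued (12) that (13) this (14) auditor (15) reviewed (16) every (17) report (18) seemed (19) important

The displaced element is "the detective" (word 2).
It functions as the object of the preposition "for" of "voted", so the gap sits immediately after word 7 ("for").
Base order: A student voted for the detective while a chef argued that this auditor reviewed every report.

7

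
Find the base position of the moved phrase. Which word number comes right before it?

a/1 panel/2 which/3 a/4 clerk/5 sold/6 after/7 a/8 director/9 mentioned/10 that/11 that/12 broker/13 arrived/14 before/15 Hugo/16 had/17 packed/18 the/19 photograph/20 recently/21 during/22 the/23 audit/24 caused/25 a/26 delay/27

6

The displaced element is "a panel" (word 2).
It functions as the direct object of "sold", so the gap sits immediately after word 6 ("sold").
Base order: A clerk sold a panel after a director mentioned that that broker arrived before Hugo had packed the photograph recently during the audit.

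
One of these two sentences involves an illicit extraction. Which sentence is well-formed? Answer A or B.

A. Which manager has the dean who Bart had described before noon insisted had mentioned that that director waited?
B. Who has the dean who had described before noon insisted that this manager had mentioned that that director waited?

A

In B, the wh-phrase is extracted from inside a complex-NP island (relative clause) (introduced by "who"), which blocks movement.
In A, the extraction path crosses only that-complement boundaries, which are transparent.
So A is grammatical.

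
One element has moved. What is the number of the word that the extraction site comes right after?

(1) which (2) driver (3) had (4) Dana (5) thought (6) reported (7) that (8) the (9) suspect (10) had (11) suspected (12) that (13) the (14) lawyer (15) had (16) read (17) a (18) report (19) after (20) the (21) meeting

5

The displaced element is "which driver" (word 2).
It is linked across 1 clause boundary (Ø).
It functions as the subject of "reported", so the gap sits immediately after word 5 ("thought").
Base order: Dana had thought that which driver reported that the suspect had suspected that the lawyer had read a report after the meeting.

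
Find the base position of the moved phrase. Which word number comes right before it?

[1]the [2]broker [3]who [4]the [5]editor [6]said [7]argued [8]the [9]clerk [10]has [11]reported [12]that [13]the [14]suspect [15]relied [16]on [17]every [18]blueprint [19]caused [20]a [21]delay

6

The displaced element is "the broker" (word 2).
It is linked across 1 clause boundary (Ø).
It functions as the subject of "argued", so the gap sits immediately after word 6 ("said").
Base order: The editor said the broker argued the clerk has reported that the suspect relied on every blueprint.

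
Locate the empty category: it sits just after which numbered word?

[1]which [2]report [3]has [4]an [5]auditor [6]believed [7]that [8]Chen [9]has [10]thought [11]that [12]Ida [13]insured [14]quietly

13

The displaced element is "which report" (word 2).
It is linked across 2 clause boundaries (that → that).
It functions as the direct object of "insured", so the gap sits immediately after word 13 ("insured").
Base order: An auditor has believed that Chen has thought that Ida insured which report quietly.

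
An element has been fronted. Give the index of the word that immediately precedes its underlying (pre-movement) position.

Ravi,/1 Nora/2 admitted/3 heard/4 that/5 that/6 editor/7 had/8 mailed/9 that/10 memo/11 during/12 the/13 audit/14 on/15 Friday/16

3

The displaced element is "Ravi" (word 1).
It is linked across 1 clause boundary (Ø).
It functions as the subject of "heard", so the gap sits immediately after word 3 ("admitted").
Base order: Nora admitted that Ravi heard that that editor had mailed that memo during the audit on Friday.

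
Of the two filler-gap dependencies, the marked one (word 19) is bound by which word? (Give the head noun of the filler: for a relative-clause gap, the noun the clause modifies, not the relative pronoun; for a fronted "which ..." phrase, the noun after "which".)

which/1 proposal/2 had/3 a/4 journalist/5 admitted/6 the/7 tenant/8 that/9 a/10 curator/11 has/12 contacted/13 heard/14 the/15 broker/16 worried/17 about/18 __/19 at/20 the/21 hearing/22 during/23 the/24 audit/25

2

The marked gap is the object of the preposition "about" of "worried".
Its filler is the fronted wh-phrase "which proposal", at word 2.
(The other dependency links word 8 to a gap after word 13.)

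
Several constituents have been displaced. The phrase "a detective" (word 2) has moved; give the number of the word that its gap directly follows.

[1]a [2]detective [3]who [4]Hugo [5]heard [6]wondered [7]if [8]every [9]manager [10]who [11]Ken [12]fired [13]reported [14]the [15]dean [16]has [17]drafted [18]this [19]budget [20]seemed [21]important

5

The displaced element is "a detective" (word 2).
It is linked across 1 clause boundary (Ø).
It functions as the subject of "wondered", so the gap sits immediately after word 5 ("heard").
Base order: Hugo heard that a detective wondered if every manager who Ken fired reported the dean has drafted this budget.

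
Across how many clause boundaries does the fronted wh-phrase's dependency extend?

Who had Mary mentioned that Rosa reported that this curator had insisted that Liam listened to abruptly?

3

"who" is extracted from the PP object of "listened".
Boundaries crossed, outermost first: [that], [that], [that] — 3 in total.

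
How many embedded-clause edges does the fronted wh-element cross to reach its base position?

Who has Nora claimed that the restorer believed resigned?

"who" is extracted from the subject of "resigned".
Boundaries crossed, outermost first: [that], [Ø] — 2 in total.

2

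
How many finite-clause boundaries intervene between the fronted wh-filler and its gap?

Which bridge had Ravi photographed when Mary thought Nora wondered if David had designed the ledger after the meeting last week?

0

"which bridge" originates inside the matrix clause — no clause boundary is crossed.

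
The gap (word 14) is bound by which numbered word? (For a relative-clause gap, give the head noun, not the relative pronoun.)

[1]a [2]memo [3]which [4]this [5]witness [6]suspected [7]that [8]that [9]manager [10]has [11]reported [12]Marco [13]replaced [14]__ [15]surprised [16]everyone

The gap at 14 is the object of "replaced", inside a relative clause.
The relative pronoun is "which" (word 3); it is bound by the head noun immediately before it.
Its filler is the head noun "memo", at word 2.

2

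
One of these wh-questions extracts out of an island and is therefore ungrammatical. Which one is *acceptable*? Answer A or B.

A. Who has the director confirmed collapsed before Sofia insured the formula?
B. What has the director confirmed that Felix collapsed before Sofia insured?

A

In B, the wh-phrase is extracted from inside an adjunct island (introduced by "before"), which blocks movement.
In A, the extraction path crosses only that-complement boundaries, which are transparent.
So A is grammatical.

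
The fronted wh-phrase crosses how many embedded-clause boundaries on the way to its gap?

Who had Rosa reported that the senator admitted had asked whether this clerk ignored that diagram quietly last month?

2

"who" is extracted from the subject of "asked".
Boundaries crossed, outermost first: [that], [Ø] — 2 in total.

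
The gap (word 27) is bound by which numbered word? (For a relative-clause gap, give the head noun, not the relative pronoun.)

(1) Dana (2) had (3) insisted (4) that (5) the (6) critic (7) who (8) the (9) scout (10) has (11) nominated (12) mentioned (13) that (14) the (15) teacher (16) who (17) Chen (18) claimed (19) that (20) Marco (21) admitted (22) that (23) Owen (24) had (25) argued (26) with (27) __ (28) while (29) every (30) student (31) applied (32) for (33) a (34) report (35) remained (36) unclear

15

The gap at 27 is the prepositional object of "argued", inside a relative clause.
The relative pronoun is "who" (word 16); it is bound by the head noun immediately before it.
Its filler is the head noun "teacher", at word 15.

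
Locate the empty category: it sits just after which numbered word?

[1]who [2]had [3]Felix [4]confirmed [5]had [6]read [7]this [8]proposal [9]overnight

4

The displaced element is "who" (word 1).
It is linked across 1 clause boundary (Ø).
It functions as the subject of "read", so the gap sits immediately after word 4 ("confirmed").
Base order: Felix had confirmed who had read this proposal overnight.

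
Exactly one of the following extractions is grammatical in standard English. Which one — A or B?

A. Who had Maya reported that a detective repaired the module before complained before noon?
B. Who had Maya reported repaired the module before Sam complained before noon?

In A, the wh-phrase is extracted from inside an adjunct island (introduced by "before"), which blocks movement.
In B, the extraction path crosses only that-complement boundaries, which are transparent.
So B is grammatical.

B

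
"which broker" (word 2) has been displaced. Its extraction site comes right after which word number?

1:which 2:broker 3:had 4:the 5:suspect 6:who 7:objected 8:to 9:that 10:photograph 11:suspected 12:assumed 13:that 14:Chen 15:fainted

The displaced element is "which broker" (word 2).
It is linked across 1 clause boundary (Ø).
It functions as the subject of "assumed", so the gap sits immediately after word 11 ("suspected").
Base order: The suspect who objected to that photograph had suspected that which broker assumed that Chen fainted.

11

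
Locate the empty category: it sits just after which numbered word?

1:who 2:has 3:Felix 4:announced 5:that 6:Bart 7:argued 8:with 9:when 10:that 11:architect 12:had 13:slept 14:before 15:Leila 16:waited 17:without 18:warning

The displaced element is "who" (word 1).
It is linked across 1 clause boundary (that).
It functions as the object of the preposition "with" of "argued", so the gap sits immediately after word 8 ("with").
Base order: Felix has announced that Bart argued with who when that architect had slept before Leila waited without warning.

8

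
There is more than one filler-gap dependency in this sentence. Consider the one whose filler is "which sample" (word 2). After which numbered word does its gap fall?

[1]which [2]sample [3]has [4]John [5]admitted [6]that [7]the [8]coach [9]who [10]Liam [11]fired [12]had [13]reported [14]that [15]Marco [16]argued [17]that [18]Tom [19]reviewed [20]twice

19

The displaced element is "which sample" (word 2).
It is linked across 3 clause boundaries (that → that → that).
It functions as the direct object of "reviewed", so the gap sits immediately after word 19 ("reviewed").
Base order: John has admitted that the coach who Liam fired had reported that Marco argued that Tom reviewed which sample twice.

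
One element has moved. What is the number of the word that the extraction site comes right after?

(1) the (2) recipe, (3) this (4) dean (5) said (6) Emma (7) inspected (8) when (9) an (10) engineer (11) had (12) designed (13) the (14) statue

The displaced element is "the recipe" (word 2).
It is linked across 1 clause boundary (Ø).
It functions as the direct object of "inspected", so the gap sits immediately after word 7 ("inspected").
Base order: This dean said Emma inspected the recipe when an engineer had designed the statue.

7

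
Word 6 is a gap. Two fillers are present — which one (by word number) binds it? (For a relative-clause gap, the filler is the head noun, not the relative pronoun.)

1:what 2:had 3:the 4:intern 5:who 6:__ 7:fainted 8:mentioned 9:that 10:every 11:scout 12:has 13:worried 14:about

The marked gap is inside the relative clause, the subject of "fainted".
Its filler is the head noun "intern" (via "who"), at word 4.
(The other dependency links word 1 to a gap after word 14.)

4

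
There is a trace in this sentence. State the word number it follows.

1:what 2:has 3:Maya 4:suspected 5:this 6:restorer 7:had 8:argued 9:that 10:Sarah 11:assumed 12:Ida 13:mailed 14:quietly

13

The displaced element is "what" (word 1).
It is linked across 3 clause boundaries (Ø → that → Ø).
It functions as the direct object of "mailed", so the gap sits immediately after word 13 ("mailed").
Base order: Maya has suspected this restorer had argued that Sarah assumed Ida mailed what quietly.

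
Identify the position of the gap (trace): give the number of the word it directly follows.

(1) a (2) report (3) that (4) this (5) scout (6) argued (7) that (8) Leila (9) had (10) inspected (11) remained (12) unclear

10

The displaced element is "a report" (word 2).
It is linked across 1 clause boundary (that).
It functions as the direct object of "inspected", so the gap sits immediately after word 10 ("inspected").
Base order: This scout argued that Leila had inspected a report.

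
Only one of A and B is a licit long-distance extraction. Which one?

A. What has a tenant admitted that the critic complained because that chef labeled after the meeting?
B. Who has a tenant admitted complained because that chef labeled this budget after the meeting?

In A, the wh-phrase is extracted from inside an adjunct island (introduced by "because"), which blocks movement.
In B, the extraction path crosses only that-complement boundaries, which are transparent.
So B is grammatical.

B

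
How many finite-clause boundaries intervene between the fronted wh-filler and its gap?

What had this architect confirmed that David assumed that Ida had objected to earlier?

"what" is extracted from the PP object of "objected".
Boundaries crossed, outermost first: [that], [that] — 2 in total.

2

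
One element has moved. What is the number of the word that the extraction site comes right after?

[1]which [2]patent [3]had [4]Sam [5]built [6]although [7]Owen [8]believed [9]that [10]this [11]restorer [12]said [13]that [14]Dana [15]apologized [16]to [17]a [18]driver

The displaced element is "which patent" (word 2).
It functions as the direct object of "built", so the gap sits immediately after word 5 ("built").
Base order: Sam had built which patent although Owen believed that this restorer said that Dana apologized to a driver.

5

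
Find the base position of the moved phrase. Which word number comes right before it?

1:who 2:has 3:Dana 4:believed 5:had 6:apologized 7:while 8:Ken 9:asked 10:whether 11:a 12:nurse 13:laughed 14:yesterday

The displaced element is "who" (word 1).
It is linked across 1 clause boundary (Ø).
It functions as the subject of "apologized", so the gap sits immediately after word 4 ("believed").
Base order: Dana has believed that who had apologized while Ken asked whether a nurse laughed yesterday.

4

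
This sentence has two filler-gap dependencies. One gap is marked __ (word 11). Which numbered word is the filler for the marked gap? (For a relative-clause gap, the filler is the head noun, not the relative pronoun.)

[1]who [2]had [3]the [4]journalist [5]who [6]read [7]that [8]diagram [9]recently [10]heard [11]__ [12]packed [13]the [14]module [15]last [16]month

The marked gap is the subject of "packed".
Its filler is the fronted wh-phrase "who", at word 1.
(The other dependency links word 4 to a gap after word 5.)

1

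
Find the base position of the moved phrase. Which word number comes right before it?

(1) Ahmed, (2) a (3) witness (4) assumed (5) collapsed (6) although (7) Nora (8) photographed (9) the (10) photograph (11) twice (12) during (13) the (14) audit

The displaced element is "Ahmed" (word 1).
It is linked across 1 clause boundary (Ø).
It functions as the subject of "collapsed", so the gap sits immediately after word 4 ("assumed").
Base order: A witness assumed that Ahmed collapsed although Nora photographed the photograph twice during the audit.

4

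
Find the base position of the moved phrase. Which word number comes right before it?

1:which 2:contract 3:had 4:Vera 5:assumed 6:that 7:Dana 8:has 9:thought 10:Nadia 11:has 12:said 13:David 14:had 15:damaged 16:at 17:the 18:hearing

The displaced element is "which contract" (word 2).
It is linked across 3 clause boundaries (that → Ø → Ø).
It functions as the direct object of "damaged", so the gap sits immediately after word 15 ("damaged").
Base order: Vera had assumed that Dana has thought Nadia has said David had damaged which contract at the hearing.

15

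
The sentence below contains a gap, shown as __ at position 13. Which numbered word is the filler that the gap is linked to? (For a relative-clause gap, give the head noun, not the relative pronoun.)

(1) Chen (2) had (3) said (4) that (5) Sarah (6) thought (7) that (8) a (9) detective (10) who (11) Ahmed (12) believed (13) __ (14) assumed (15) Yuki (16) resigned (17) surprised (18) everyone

The gap at 13 is the subject of "assumed", inside a relative clause.
The relative pronoun is "who" (word 10); it is bound by the head noun immediately before it.
Its filler is the head noun "detective", at word 9.

9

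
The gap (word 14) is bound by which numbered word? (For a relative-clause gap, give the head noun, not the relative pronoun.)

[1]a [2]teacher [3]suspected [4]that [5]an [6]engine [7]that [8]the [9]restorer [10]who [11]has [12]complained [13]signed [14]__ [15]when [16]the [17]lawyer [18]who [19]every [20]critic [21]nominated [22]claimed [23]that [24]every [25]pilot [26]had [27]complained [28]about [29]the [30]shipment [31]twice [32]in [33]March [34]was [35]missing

The gap at 14 is the object of "signed", inside a relative clause.
The relative pronoun is "that" (word 7); it is bound by the head noun immediately before it.
Its filler is the head noun "engine", at word 6.

6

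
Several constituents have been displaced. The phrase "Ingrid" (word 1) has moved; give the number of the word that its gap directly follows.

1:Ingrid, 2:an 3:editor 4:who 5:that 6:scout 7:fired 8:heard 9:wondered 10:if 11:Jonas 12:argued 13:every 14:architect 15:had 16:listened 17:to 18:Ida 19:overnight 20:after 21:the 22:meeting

8

The displaced element is "Ingrid" (word 1).
It is linked across 1 clause boundary (Ø).
It functions as the subject of "wondered", so the gap sits immediately after word 8 ("heard").
Base order: An editor who that scout fired heard Ingrid wondered if Jonas argued every architect had listened to Ida overnight after the meeting.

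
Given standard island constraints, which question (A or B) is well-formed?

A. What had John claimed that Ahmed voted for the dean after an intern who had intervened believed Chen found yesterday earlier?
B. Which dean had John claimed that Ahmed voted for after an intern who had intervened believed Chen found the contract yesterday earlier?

In A, the wh-phrase is extracted from inside an adjunct island (introduced by "after"), which blocks movement.
In B, the extraction path crosses only that-complement boundaries, which are transparent.
So B is grammatical.

B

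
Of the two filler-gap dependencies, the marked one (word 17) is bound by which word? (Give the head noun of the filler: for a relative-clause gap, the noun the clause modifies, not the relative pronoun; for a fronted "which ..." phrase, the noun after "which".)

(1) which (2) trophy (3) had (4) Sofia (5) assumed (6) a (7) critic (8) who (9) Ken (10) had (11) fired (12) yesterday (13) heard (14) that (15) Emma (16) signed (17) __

The marked gap is the direct object of "signed".
Its filler is the fronted wh-phrase "which trophy", at word 2.
(The other dependency links word 7 to a gap after word 11.)

2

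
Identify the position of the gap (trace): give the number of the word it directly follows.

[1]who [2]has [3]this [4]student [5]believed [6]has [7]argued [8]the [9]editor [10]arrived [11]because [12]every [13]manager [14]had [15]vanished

The displaced element is "who" (word 1).
It is linked across 1 clause boundary (Ø).
It functions as the subject of "argued", so the gap sits immediately after word 5 ("believed").
Base order: This student has believed that who has argued the editor arrived because every manager had vanished.

5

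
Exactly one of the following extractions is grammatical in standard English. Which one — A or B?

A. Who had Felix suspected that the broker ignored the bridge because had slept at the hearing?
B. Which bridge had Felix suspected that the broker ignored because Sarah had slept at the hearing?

In A, the wh-phrase is extracted from inside an adjunct island (introduced by "because"), which blocks movement.
In B, the extraction path crosses only that-complement boundaries, which are transparent.
So B is grammatical.

B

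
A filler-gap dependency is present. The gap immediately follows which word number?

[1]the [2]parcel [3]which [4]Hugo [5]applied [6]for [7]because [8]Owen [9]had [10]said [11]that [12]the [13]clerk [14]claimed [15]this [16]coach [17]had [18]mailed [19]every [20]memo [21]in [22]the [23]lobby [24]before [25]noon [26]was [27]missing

The displaced element is "the parcel" (word 2).
It functions as the object of the preposition "for" of "applied", so the gap sits immediately after word 6 ("for").
Base order: Hugo applied for the parcel because Owen had said that the clerk claimed this coach had mailed every memo in the lobby before noon.

6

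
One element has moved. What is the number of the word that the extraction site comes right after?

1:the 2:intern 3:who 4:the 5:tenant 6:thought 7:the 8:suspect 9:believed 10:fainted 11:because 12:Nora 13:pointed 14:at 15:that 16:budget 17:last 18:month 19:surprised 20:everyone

The displaced element is "the intern" (word 2).
It is linked across 2 clause boundaries (Ø → Ø).
It functions as the subject of "fainted", so the gap sits immediately after word 9 ("believed").
Base order: The tenant thought the suspect believed that the intern fainted because Nora pointed at that budget last month.

9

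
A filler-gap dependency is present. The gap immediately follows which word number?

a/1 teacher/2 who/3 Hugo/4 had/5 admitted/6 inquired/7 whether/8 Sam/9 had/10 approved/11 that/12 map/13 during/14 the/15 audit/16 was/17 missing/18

The displaced element is "a teacher" (word 2).
It is linked across 1 clause boundary (Ø).
It functions as the subject of "inquired", so the gap sits immediately after word 6 ("admitted").
Base order: Hugo had admitted a teacher inquired whether Sam had approved that map during the audit.

6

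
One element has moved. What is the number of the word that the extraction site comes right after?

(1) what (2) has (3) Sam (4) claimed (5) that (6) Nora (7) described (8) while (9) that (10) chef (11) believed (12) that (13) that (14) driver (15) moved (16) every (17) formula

The displaced element is "what" (word 1).
It is linked across 1 clause boundary (that).
It functions as the direct object of "described", so the gap sits immediately after word 7 ("described").
Base order: Sam has claimed that Nora described what while that chef believed that that driver moved every formula.

7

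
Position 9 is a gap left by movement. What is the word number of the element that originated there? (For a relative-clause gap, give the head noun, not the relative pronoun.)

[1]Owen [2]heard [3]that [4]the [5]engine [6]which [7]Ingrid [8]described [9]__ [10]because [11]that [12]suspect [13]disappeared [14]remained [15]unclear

The gap at 9 is the object of "described", inside a relative clause.
The relative pronoun is "which" (word 6); it is bound by the head noun immediately before it.
Its filler is the head noun "engine", at word 5.

5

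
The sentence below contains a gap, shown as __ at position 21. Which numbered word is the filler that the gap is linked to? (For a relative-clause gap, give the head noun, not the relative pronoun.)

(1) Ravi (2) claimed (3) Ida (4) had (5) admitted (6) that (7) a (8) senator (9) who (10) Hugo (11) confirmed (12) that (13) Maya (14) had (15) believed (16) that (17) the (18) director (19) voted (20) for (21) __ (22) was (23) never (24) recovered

The gap at 21 is the prepositional object of "voted", inside a relative clause.
The relative pronoun is "who" (word 9); it is bound by the head noun immediately before it.
Its filler is the head noun "senator", at word 8.

8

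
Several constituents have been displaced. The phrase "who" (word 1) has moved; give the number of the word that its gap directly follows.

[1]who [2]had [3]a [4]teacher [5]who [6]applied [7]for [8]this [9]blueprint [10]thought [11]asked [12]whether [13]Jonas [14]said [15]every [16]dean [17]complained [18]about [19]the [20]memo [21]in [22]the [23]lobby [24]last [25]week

The displaced element is "who" (word 1).
It is linked across 1 clause boundary (Ø).
It functions as the subject of "asked", so the gap sits immediately after word 10 ("thought").
Base order: A teacher who applied for this blueprint had thought that who asked whether Jonas said every dean complained about the memo in the lobby last week.

10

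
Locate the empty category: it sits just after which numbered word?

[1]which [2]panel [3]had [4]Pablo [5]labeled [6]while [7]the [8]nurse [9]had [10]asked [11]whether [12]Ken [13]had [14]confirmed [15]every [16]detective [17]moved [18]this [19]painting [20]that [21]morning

5

The displaced element is "which panel" (word 2).
It functions as the direct object of "labeled", so the gap sits immediately after word 5 ("labeled").
Base order: Pablo had labeled which panel while the nurse had asked whether Ken had confirmed every detective moved this painting that morning.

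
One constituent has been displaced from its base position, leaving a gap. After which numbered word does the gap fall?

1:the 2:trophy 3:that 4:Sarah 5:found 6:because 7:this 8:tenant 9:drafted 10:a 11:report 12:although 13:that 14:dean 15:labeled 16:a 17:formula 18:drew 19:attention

5

The displaced element is "the trophy" (word 2).
It functions as the direct object of "found", so the gap sits immediately after word 5 ("found").
Base order: Sarah found the trophy because this tenant drafted a report although that dean labeled a formula.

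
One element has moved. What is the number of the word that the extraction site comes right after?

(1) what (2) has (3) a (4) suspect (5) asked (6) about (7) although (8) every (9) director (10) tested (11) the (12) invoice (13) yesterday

6

The displaced element is "what" (word 1).
It functions as the object of the preposition "about" of "asked", so the gap sits immediately after word 6 ("about").
Base order: A suspect has asked about what although every director tested the invoice yesterday.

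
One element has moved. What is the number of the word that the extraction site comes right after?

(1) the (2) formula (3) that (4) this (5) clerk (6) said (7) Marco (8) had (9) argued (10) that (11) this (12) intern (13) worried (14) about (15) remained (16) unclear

The displaced element is "the formula" (word 2).
It is linked across 2 clause boundaries (Ø → that).
It functions as the object of the preposition "about" of "worried", so the gap sits immediately after word 14 ("about").
Base order: This clerk said Marco had argued that this intern worried about the formula.

14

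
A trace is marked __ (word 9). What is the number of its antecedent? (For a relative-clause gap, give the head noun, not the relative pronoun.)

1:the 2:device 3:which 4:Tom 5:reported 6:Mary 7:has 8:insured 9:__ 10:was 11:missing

2

The gap at 9 is the object of "insured", inside a relative clause.
The relative pronoun is "which" (word 3); it is bound by the head noun immediately before it.
Its filler is the head noun "device", at word 2.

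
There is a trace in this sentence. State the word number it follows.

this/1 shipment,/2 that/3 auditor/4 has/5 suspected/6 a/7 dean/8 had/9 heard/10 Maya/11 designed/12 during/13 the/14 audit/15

The displaced element is "this shipment" (word 2).
It is linked across 2 clause boundaries (Ø → Ø).
It functions as the direct object of "designed", so the gap sits immediately after word 12 ("designed").
Base order: That auditor has suspected a dean had heard Maya designed this shipment during the audit.

12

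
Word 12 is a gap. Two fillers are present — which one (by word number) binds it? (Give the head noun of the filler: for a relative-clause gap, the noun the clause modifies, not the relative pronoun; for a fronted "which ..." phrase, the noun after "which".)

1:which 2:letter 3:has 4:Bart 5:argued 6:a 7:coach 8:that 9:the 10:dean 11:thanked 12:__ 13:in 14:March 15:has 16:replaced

7

The marked gap is inside the relative clause, the direct object of "thanked".
Its filler is the head noun "coach" (via "that"), at word 7.
(The other dependency links word 2 to a gap after word 16.)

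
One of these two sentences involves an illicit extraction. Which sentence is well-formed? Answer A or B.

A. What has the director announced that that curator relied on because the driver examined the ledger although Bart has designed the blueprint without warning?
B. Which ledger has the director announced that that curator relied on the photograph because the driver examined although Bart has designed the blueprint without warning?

A

In B, the wh-phrase is extracted from inside an adjunct island (introduced by "because"), which blocks movement.
In A, the extraction path crosses only that-complement boundaries, which are transparent.
So A is grammatical.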